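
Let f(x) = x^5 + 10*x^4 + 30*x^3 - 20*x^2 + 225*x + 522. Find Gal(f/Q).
The polynomial f is an irreducible quintic over Q, so G = Gal(f/Q) is a transitive subgroup of S_5: one of C_5 (5T1, order 5), D_5 (5T2, order 10), F_20 (5T3, order 20), A_5 (5T4, order 60) or S_5 (5T5, order 120). The discriminant of f is 2415919104000000 = 49152000^2, a perfect square, so G is contained in A_5. The transitive groups of degree 5 contained in A_5 are: C_5 (5T1, order 5), D_5 (5T2, order 10), A_5 (5T4, order 60). By Dedekind's theorem, for a prime p not dividing disc(f) the degrees of the irreducible factors of f mod p form the cycle type of an element of G. Factoring f modulo the 23 such primes p <= 101 (skipping 2, 3, 5, which divide the discriminant), each new pattern first appears at: mod 7: f = (x^5 + 3x^4 + 2x^3 + x^2 + x + 4), pattern 5; mod 17: f = (x + 10)(x^2 + 7x + 15)(x^2 + 10x + 13), pattern 2+2+1. No other pattern occurs in this range, so the set of observed cycle types is {5, 2+2+1}. The candidates containing elements of all these cycle types are D_5 (5T2) of order 10, A_5 (5T4) of order 60; the others are excluded. The observed types are precisely the cycle types that occur in D_5 (5T2) (apart from the identity). Each of the other remaining candidates has further cycle types, and by the Chebotarev density theorem the matching factorization patterns would occur for a proportion of primes equal to their share of the group: A_5 (5T4) additionally contains elements of type 3+1+1 (20 of its 60 elements, about 33% of primes). None of the 23 primes tested shows any such pattern (for each of these groups the chance of that is below 10^-4), which rules them out. Hence G = D_5 (5T2), of order 10.

D_5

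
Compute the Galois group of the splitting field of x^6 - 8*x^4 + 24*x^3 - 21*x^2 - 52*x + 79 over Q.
The polynomial f is an irreducible sextic over Q, so G = Gal(f/Q) is one of the 16 transitive subgroups 6T1, ..., 6T16 of S_6. The discriminant of f is 51513463034944 = 7177288^2, a perfect square, so G is contained in A_6. The transitive groups of degree 6 contained in A_6 are: A_4 (6T4, order 12), S_4 (6T7, order 24), (C_3 x C_3) : C_4 (6T10, order 36), PSL(2,5) (6T12, order 60), A_6 (6T15, order 360). By Dedekind's theorem, for a prime p not dividing disc(f) the degrees of the irreducible factors of f mod p form the cycle type of an element of G. Factoring f modulo the 79 such primes p <= 421 (skipping 2, 19, 23, which divide the discriminant), each new pattern first appears at: mod 3: f = (x^3 + x^2 + 2x + 1)(x^3 + 2x^2 + 1), pattern 3+3; mod 5: f = (x^2 + 3x + 4)(x^4 + 2x^3 + 2x^2 + 1), pattern 4+2; mod 43: f = (x + 5)(x + 35)(x^2 + 17x + 14)(x^2 + 29x + 7), pattern 2+2+1+1; mod 223: f = (x + 48)(x + 50)(x + 82)(x + 88)(x + 197)(x + 204), pattern 1+1+1+1+1+1. No other pattern occurs in this range, so the set of observed cycle types is {3+3, 4+2, 2+2+1+1, 1+1+1+1+1+1}. The candidates containing elements of all these cycle types are S_4 (6T7) of order 24, (C_3 x C_3) : C_4 (6T10) of order 36, A_6 (6T15) of order 360; the others are excluded. The observed types are precisely the cycle types that occur in S_4 (6T7). Each of the other remaining candidates has further cycle types, and by the Chebotarev density theorem the matching factorization patterns would occur for a proportion of primes equal to their share of the group: (C_3 x C_3) : C_4 (6T10) additionally contains elements of type 3+1+1+1 (4 of its 36 elements, about 11% of primes); A_6 (6T15) additionally contains elements of type 5+1, 3+1+1+1 (184 of its 360 elements, about 51% of primes). None of the 79 primes tested shows any such pattern (for each of these groups the chance of that is below 10^-4), which rules them out. Hence G = S_4 (6T7), of order 24.

S_4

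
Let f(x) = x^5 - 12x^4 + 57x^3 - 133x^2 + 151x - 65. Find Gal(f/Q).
The polynomial f is an irreducible quintic over Q, so G = Gal(f/Q) is a transitive subgroup of S_5: one of C_5 (5T1, order 5), D_5 (5T2, order 10), F_20 (5T3, order 20), A_5 (5T4, order 60) or S_5 (5T5, order 120). The discriminant of f is 2209 = 47^2, a perfect square, so G is contained in A_5. The transitive groups of degree 5 contained in A_5 are: C_5 (5T1, order 5), D_5 (5T2, order 10), A_5 (5T4, order 60). By Dedekind's theorem, for a prime p not dividing disc(f) the degrees of the irreducible factors of f mod p form the cycle type of an element of G. Factoring f modulo the 23 such primes p <= 89 (skipping 47, which divides the discriminant), each new pattern first appears at: mod 2: f = (x^5 + x^3 + x^2 + x + 1), pattern 5; mod 5: f = (x)(x^2 + x + 2)(x^2 + 2x + 3), pattern 2+2+1; mod 83: f = (x + 4)(x + 38)(x + 52)(x + 71)(x + 72), pattern 1+1+1+1+1. No other pattern occurs in this range, so the set of observed cycle types is {5, 2+2+1, 1+1+1+1+1}. The candidates containing elements of all these cycle types are D_5 (5T2) of order 10, A_5 (5T4) of order 60; the others are excluded. The observed types are precisely the cycle types that occur in D_5 (5T2). Each of the other remaining candidates has further cycle types, and by the Chebotarev density theorem the matching factorization patterns would occur for a proportion of primes equal to their share of the group: A_5 (5T4) additionally contains elements of type 3+1+1 (20 of its 60 elements, about 33% of primes). None of the 23 primes tested shows any such pattern (for each of these groups the chance of that is below 10^-4), which rules them out. Hence G = D_5 (5T2), of order 10.

5T2: D_5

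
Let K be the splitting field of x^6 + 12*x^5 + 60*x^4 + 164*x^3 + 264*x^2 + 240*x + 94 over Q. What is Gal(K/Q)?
The polynomial f is an irreducible sextic over Q, so G = Gal(f/Q) is one of the 16 transitive subgroups 6T1, ..., 6T16 of S_6. The discriminant of f is 40310784, which is not a perfect square, so G is not contained in A_6. The transitive groups of degree 6 not contained in A_6 are: C_6 (6T1, order 6), S_3 (6T2, order 6), D_6 (6T3, order 12), C_3 x S_3 (6T5, order 18), A_4 x C_2 (6T6, order 24), S_4 (6T8, order 24), S_3 x S_3 (6T9, order 36), S_4 x C_2 (6T11, order 48), (S_3 x S_3) : C_2 (6T13, order 72), PGL(2,5) (6T14, order 120), S_6 (6T16, order 720). By Dedekind's theorem, for a prime p not dividing disc(f) the degrees of the irreducible factors of f mod p form the cycle type of an element of G. Factoring f modulo the 14 such primes p <= 53 (skipping 2, 3, which divide the discriminant), each new pattern first appears at: mod 5: f = (x + 3)(x + 4)(x^2 + 2x + 4)(x^2 + 3x + 3), pattern 2+2+1+1; mod 7: f = (x^6 + 5x^5 + 4x^4 + 3x^3 + 5x^2 + 2x + 3), pattern 6; mod 19: f = (x + 6)(x + 8)(x + 11)(x^3 + 6x^2 + 12x + 5), pattern 3+1+1+1; mod 31: f = (x^2 + 6x + 19)(x^2 + 14x + 20)(x^2 + 23x + 4), pattern 2+2+2; mod 43: f = (x^3 + 6x^2 + 12x + 3)(x^3 + 6x^2 + 12x + 17), pattern 3+3. No other pattern occurs in this range, so the set of observed cycle types is {2+2+1+1, 6, 3+1+1+1, 2+2+2, 3+3}. The candidates containing elements of all these cycle types are S_3 x S_3 (6T9) of order 36, (S_3 x S_3) : C_2 (6T13) of order 72, S_6 (6T16) of order 720; the others are excluded. The observed types are precisely the cycle types that occur in S_3 x S_3 (6T9) (apart from the identity). Each of the other remaining candidates has further cycle types, and by the Chebotarev density theorem the matching factorization patterns would occur for a proportion of primes equal to their share of the group: (S_3 x S_3) : C_2 (6T13) additionally contains elements of type 4+2, 3+2+1, 2+1+1+1+1 (36 of its 72 elements, about 50% of primes); S_6 (6T16) additionally contains elements of type 5+1, 4+2, 4+1+1, 3+2+1, 2+1+1+1+1 (459 of its 720 elements, about 64% of primes). None of the 14 primes tested shows any such pattern (for each of these groups the chance of that is below 10^-4), which rules them out. Hence G = S_3 x S_3 (6T9), of order 36.

S_3 x S_3 (also written G36-)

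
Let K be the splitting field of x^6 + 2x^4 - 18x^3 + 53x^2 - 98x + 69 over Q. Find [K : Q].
48

The degree of the splitting field over Q equals the order of the Galois group, so first determine the group. The polynomial f is an irreducible sextic over Q, so G = Gal(f/Q) is one of the 16 transitive subgroups 6T1, ..., 6T16 of S_6. The discriminant of f is -15635001708544, which is not a perfect square, so G is not contained in A_6. The transitive groups of degree 6 not contained in A_6 are: C_6 (6T1, order 6), S_3 (6T2, order 6), D_6 (6T3, order 12), C_3 x S_3 (6T5, order 18), A_4 x C_2 (6T6, order 24), S_4 (6T8, order 24), S_3 x S_3 (6T9, order 36), S_4 x C_2 (6T11, order 48), (S_3 x S_3) : C_2 (6T13, order 72), PGL(2,5) (6T14, order 120), S_6 (6T16, order 720). By Dedekind's theorem, for a prime p not dividing disc(f) the degrees of the irreducible factors of f mod p form the cycle type of an element of G. Factoring f modulo the 17 such primes p <= 67 (skipping 2, 31, which divide the discriminant), each new pattern first appears at: mod 3: f = (x)(x + 2)(x^4 + x^3 + 2), pattern 4+1+1; mod 5: f = (x^3 + x^2 + 3x + 1)(x^3 + 4x^2 + 4), pattern 3+3; mod 7: f = (x^6 + 2x^4 + 3x^3 + 4x^2 + 6), pattern 6; mod 11: f = (x^2 + 3)(x^2 + 4x + 7)(x^2 + 7x + 8), pattern 2+2+2; mod 13: f = (x^2 + x + 8)(x^4 + 12x^3 + 8x^2 + 8x + 7), pattern 4+2; mod 37: f = (x + 15)(x + 35)(x^2 + 30x + 16)(x^2 + 31x + 32), pattern 2+2+1+1; mod 47: f = (x + 5)(x + 15)(x + 16)(x + 35)(x^2 + 23x + 4), pattern 2+1+1+1+1. No other pattern occurs in this range, so the set of observed cycle types is {4+1+1, 3+3, 6, 2+2+2, 4+2, 2+2+1+1, 2+1+1+1+1}. The candidates containing elements of all these cycle types are S_4 x C_2 (6T11) of order 48, S_6 (6T16) of order 720; the others are excluded. The observed types are precisely the cycle types that occur in S_4 x C_2 (6T11) (apart from the identity). Each of the other remaining candidates has further cycle types, and by the Chebotarev density theorem the matching factorization patterns would occur for a proportion of primes equal to their share of the group: S_6 (6T16) additionally contains elements of type 5+1, 3+2+1, 3+1+1+1 (304 of its 720 elements, about 42% of primes). None of the 17 primes tested shows any such pattern (for each of these groups the chance of that is below 10^-4), which rules them out. Hence G = S_4 x C_2 (6T11), of order 48. The Galois group S_4 x C_2 (6T11) has order 48, so the splitting field has degree 48 over Q.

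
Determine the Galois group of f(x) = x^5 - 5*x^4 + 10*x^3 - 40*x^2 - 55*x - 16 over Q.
F_20 (order 20)

The polynomial f is an irreducible quintic over Q, so G = Gal(f/Q) is a transitive subgroup of S_5: one of C_5 (5T1, order 5), D_5 (5T2, order 10), F_20 (5T3, order 20), A_5 (5T4, order 60) or S_5 (5T5, order 120). The discriminant of f is 425503125, which is not a perfect square, so G is not contained in A_5. The transitive groups of degree 5 not contained in A_5 are: F_20 (5T3, order 20), S_5 (5T5, order 120). By Dedekind's theorem, for a prime p not dividing disc(f) the degrees of the irreducible factors of f mod p form the cycle type of an element of G. Factoring f modulo the 18 such primes p <= 73 (skipping 3, 5, 41, which divide the discriminant), each new pattern first appears at: mod 2: f = (x)(x^4 + x^3 + 1), pattern 4+1; mod 11: f = (x^5 + 6x^4 + 10x^3 + 4x^2 + 6), pattern 5; mod 19: f = (x + 12)(x^2 + 7)(x^2 + 2x + 17), pattern 2+2+1. No other pattern occurs in this range, so the set of observed cycle types is {4+1, 5, 2+2+1}. The candidates containing elements of all these cycle types are F_20 (5T3) of order 20, S_5 (5T5) of order 120; the others are excluded. The observed types are precisely the cycle types that occur in F_20 (5T3) (apart from the identity). Each of the other remaining candidates has further cycle types, and by the Chebotarev density theorem the matching factorization patterns would occur for a proportion of primes equal to their share of the group: S_5 (5T5) additionally contains elements of type 3+2, 3+1+1, 2+1+1+1 (50 of its 120 elements, about 42% of primes). None of the 18 primes tested shows any such pattern (for each of these groups the chance of that is below 10^-4), which rules them out. Hence G = F_20 (5T3), of order 20.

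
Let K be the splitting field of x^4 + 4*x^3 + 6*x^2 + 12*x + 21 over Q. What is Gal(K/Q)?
The polynomial is an irreducible quartic over Q and its discriminant is 331776 = 576^2, a perfect square, so the Galois group is contained in A_4. The resolvent cubic y^3 - 6*y^2 - 36*y + 24 is irreducible over Q. An irreducible resolvent with square discriminant gives A_4.

A_4, the alternating group on 4 letters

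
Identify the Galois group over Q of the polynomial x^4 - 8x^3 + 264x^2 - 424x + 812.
The polynomial is an irreducible quartic over Q and its discriminant is 35054735855616 = 5920704^2, a perfect square, so the Galois group is contained in A_4. The resolvent cubic y^3 - 264*y^2 + 144*y + 625728 is irreducible over Q. An irreducible resolvent with square discriminant gives A_4.

4T4: A_4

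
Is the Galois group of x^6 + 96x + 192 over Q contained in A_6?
The polynomial is irreducible of degree 6 over Q. Its discriminant is -9727331052552192, which is not a perfect square. A Galois group lies in the alternating group exactly when the discriminant is a square in Q, so the Galois group ((S_3 x S_3) : C_2) is not contained in A_6.

No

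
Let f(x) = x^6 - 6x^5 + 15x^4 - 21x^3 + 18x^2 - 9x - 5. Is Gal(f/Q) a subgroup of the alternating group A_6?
The polynomial is irreducible of degree 6 over Q. Its discriminant is 871199469, which is not a perfect square. A Galois group lies in the alternating group exactly when the discriminant is a square in Q, so the Galois group (S_3 x S_3) is not contained in A_6.

No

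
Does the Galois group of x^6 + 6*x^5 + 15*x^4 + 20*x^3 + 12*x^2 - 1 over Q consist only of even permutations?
No

The polynomial is irreducible of degree 6 over Q. Its discriminant is -419904, which is not a perfect square. A Galois group lies in the alternating group exactly when the discriminant is a square in Q, so the Galois group (A_4 x C_2) is not contained in A_6.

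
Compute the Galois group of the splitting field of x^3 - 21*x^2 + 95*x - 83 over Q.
The polynomial is an irreducible cubic over Q and its discriminant is 270400 = 520^2, a perfect square. For an irreducible cubic, a square discriminant forces the Galois group to be A_3, the cyclic group of order 3.

3T1: C_3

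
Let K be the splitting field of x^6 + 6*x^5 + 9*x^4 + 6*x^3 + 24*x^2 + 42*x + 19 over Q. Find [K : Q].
The degree of the splitting field over Q equals the order of the Galois group, so first determine the group. The polynomial f is an irreducible sextic over Q, so G = Gal(f/Q) is one of the 16 transitive subgroups 6T1, ..., 6T16 of S_6. The discriminant of f is -11156429376, which is not a perfect square, so G is not contained in A_6. The transitive groups of degree 6 not contained in A_6 are: C_6 (6T1, order 6), S_3 (6T2, order 6), D_6 (6T3, order 12), C_3 x S_3 (6T5, order 18), A_4 x C_2 (6T6, order 24), S_4 (6T8, order 24), S_3 x S_3 (6T9, order 36), S_4 x C_2 (6T11, order 48), (S_3 x S_3) : C_2 (6T13, order 72), PGL(2,5) (6T14, order 120), S_6 (6T16, order 720). By Dedekind's theorem, for a prime p not dividing disc(f) the degrees of the irreducible factors of f mod p form the cycle type of an element of G. Factoring f modulo the 33 such primes p <= 149 (skipping 2, 3, which divide the discriminant), each new pattern first appears at: mod 5: f = (x^3 + x + 1)(x^3 + x^2 + 3x + 4), pattern 3+3; mod 7: f = (x^6 + 6x^5 + 2x^4 + 6x^3 + 3x^2 + 5), pattern 6; mod 17: f = (x + 5)(x + 6)(x^2 + 13x + 7)(x^2 + 16x + 6), pattern 2+2+1+1; mod 19: f = (x)(x + 7)(x + 13)(x + 16)(x^2 + 8x + 13), pattern 2+1+1+1+1; mod 71: f = (x^2 + 13x + 19)(x^2 + 23x + 33)(x^2 + 41x + 28), pattern 2+2+2. No other pattern occurs in this range, so the set of observed cycle types is {3+3, 6, 2+2+1+1, 2+1+1+1+1, 2+2+2}. The candidates containing elements of all these cycle types are A_4 x C_2 (6T6) of order 24, S_4 x C_2 (6T11) of order 48, (S_3 x S_3) : C_2 (6T13) of order 72, S_6 (6T16) of order 720; the others are excluded. The observed types are precisely the cycle types that occur in A_4 x C_2 (6T6) (apart from the identity). Each of the other remaining candidates has further cycle types, and by the Chebotarev density theorem the matching factorization patterns would occur for a proportion of primes equal to their share of the group: S_4 x C_2 (6T11) additionally contains elements of type 4+2, 4+1+1 (12 of its 48 elements, about 25% of primes); (S_3 x S_3) : C_2 (6T13) additionally contains elements of type 4+2, 3+2+1, 3+1+1+1 (34 of its 72 elements, about 47% of primes); S_6 (6T16) additionally contains elements of type 5+1, 4+2, 4+1+1, 3+2+1, 3+1+1+1 (484 of its 720 elements, about 67% of primes). None of the 33 primes tested shows any such pattern (for each of these groups the chance of that is below 10^-4), which rules them out. Hence G = A_4 x C_2 (6T6), of order 24. The Galois group A_4 x C_2 (6T6) has order 24, so the splitting field has degree 24 over Q.

24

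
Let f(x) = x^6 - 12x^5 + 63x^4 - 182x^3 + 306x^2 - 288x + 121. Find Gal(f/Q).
6T14: PGL(2,5)

The polynomial f is an irreducible sextic over Q, so G = Gal(f/Q) is one of the 16 transitive subgroups 6T1, ..., 6T16 of S_6. The discriminant of f is -16003008, which is not a perfect square, so G is not contained in A_6. The transitive groups of degree 6 not contained in A_6 are: C_6 (6T1, order 6), S_3 (6T2, order 6), D_6 (6T3, order 12), C_3 x S_3 (6T5, order 18), A_4 x C_2 (6T6, order 24), S_4 (6T8, order 24), S_3 x S_3 (6T9, order 36), S_4 x C_2 (6T11, order 48), (S_3 x S_3) : C_2 (6T13, order 72), PGL(2,5) (6T14, order 120), S_6 (6T16, order 720). By Dedekind's theorem, for a prime p not dividing disc(f) the degrees of the irreducible factors of f mod p form the cycle type of an element of G. Factoring f modulo the 21 such primes p <= 89 (skipping 2, 3, 7, which divide the discriminant), each new pattern first appears at: mod 5: f = (x^6 + 3x^5 + 3x^4 + 3x^3 + x^2 + 2x + 1), pattern 6; mod 11: f = (x)(x^5 + 10x^4 + 8x^3 + 5x^2 + 9x + 9), pattern 5+1; mod 13: f = (x + 6)(x + 10)(x^4 + 11x^3 + 9x^2 + 2x + 7), pattern 4+1+1; mod 23: f = (x + 14)(x + 18)(x^2 + 11x + 14)(x^2 + 14x + 16), pattern 2+2+1+1; mod 43: f = (x^3 + 13x^2 + 20x + 27)(x^3 + 18x^2 + 24x + 22), pattern 3+3; mod 61: f = (x^2 + 10x + 35)(x^2 + 14x + 41)(x^2 + 25x + 40), pattern 2+2+2. No other pattern occurs in this range, so the set of observed cycle types is {6, 5+1, 4+1+1, 2+2+1+1, 3+3, 2+2+2}. The candidates containing elements of all these cycle types are PGL(2,5) (6T14) of order 120, S_6 (6T16) of order 720; the others are excluded. The observed types are precisely the cycle types that occur in PGL(2,5) (6T14) (apart from the identity). Each of the other remaining candidates has further cycle types, and by the Chebotarev density theorem the matching factorization patterns would occur for a proportion of primes equal to their share of the group: S_6 (6T16) additionally contains elements of type 4+2, 3+2+1, 3+1+1+1, 2+1+1+1+1 (265 of its 720 elements, about 37% of primes). None of the 21 primes tested shows any such pattern (for each of these groups the chance of that is below 10^-4), which rules them out. Hence G = PGL(2,5) (6T14), of order 120.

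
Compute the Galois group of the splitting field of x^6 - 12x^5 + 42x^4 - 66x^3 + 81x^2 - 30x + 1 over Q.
A_4 x C_2 (order 24)

The polynomial f is an irreducible sextic over Q, so G = Gal(f/Q) is one of the 16 transitive subgroups 6T1, ..., 6T16 of S_6. The discriminant of f is -30366624190464, which is not a perfect square, so G is not contained in A_6. The transitive groups of degree 6 not contained in A_6 are: C_6 (6T1, order 6), S_3 (6T2, order 6), D_6 (6T3, order 12), C_3 x S_3 (6T5, order 18), A_4 x C_2 (6T6, order 24), S_4 (6T8, order 24), S_3 x S_3 (6T9, order 36), S_4 x C_2 (6T11, order 48), (S_3 x S_3) : C_2 (6T13, order 72), PGL(2,5) (6T14, order 120), S_6 (6T16, order 720). By Dedekind's theorem, for a prime p not dividing disc(f) the degrees of the irreducible factors of f mod p form the cycle type of an element of G. Factoring f modulo the 33 such primes p <= 149 (skipping 2, 3, which divide the discriminant), each new pattern first appears at: mod 5: f = (x^3 + x^2 + x + 4)(x^3 + 2x^2 + 4x + 4), pattern 3+3; mod 7: f = (x^6 + 2x^5 + 4x^3 + 4x^2 + 5x + 1), pattern 6; mod 17: f = (x + 8)(x + 16)(x^2 + 5x + 16)(x^2 + 10x + 15), pattern 2+2+1+1; mod 19: f = (x + 2)(x + 8)(x + 12)(x + 13)(x^2 + 10x + 11), pattern 2+1+1+1+1; mod 71: f = (x^2 + 7x + 48)(x^2 + 17x + 57)(x^2 + 35x + 43), pattern 2+2+2. No other pattern occurs in this range, so the set of observed cycle types is {3+3, 6, 2+2+1+1, 2+1+1+1+1, 2+2+2}. The candidates containing elements of all these cycle types are A_4 x C_2 (6T6) of order 24, S_4 x C_2 (6T11) of order 48, (S_3 x S_3) : C_2 (6T13) of order 72, S_6 (6T16) of order 720; the others are excluded. The observed types are precisely the cycle types that occur in A_4 x C_2 (6T6) (apart from the identity). Each of the other remaining candidates has further cycle types, and by the Chebotarev density theorem the matching factorization patterns would occur for a proportion of primes equal to their share of the group: S_4 x C_2 (6T11) additionally contains elements of type 4+2, 4+1+1 (12 of its 48 elements, about 25% of primes); (S_3 x S_3) : C_2 (6T13) additionally contains elements of type 4+2, 3+2+1, 3+1+1+1 (34 of its 72 elements, about 47% of primes); S_6 (6T16) additionally contains elements of type 5+1, 4+2, 4+1+1, 3+2+1, 3+1+1+1 (484 of its 720 elements, about 67% of primes). None of the 33 primes tested shows any such pattern (for each of these groups the chance of that is below 10^-4), which rules them out. Hence G = A_4 x C_2 (6T6), of order 24.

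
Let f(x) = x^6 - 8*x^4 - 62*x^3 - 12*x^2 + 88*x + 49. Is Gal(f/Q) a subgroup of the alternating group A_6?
No

The polynomial is irreducible of degree 6 over Q. Its discriminant is -905333959757824, which is not a perfect square. A Galois group lies in the alternating group exactly when the discriminant is a square in Q, so the Galois group (S_4 x C_2) is not contained in A_6.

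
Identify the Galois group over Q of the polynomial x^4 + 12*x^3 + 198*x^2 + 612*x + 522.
The polynomial is an irreducible quartic over Q and its discriminant is 19712160000 = 140400^2, a perfect square, so the Galois group is contained in A_4. The resolvent cubic y^3 - 198*y^2 + 5256*y - 36288 splits completely over Q, which gives the Klein four-group V_4.

V_4 (order 4)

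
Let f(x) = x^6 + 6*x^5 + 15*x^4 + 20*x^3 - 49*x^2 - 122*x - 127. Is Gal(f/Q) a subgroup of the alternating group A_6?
Yes

The polynomial is irreducible of degree 6 over Q. Its discriminant is 3603718079512576 = 60030976^2, a perfect square. A Galois group lies in the alternating group exactly when the discriminant is a square in Q, so the Galois group (S_4) is contained in A_6.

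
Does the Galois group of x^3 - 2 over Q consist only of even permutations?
No

The polynomial is irreducible of degree 3 over Q. Its discriminant is -108, which is not a perfect square. A Galois group lies in the alternating group exactly when the discriminant is a square in Q, so the Galois group (S_3) is not contained in A_3.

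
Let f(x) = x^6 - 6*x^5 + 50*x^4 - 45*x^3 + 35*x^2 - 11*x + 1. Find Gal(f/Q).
The polynomial f is an irreducible sextic over Q, so G = Gal(f/Q) is one of the 16 transitive subgroups 6T1, ..., 6T16 of S_6. The discriminant of f is 2602172265625 = 1613125^2, a perfect square, so G is contained in A_6. The transitive groups of degree 6 contained in A_6 are: A_4 (6T4, order 12), S_4 (6T7, order 24), (C_3 x C_3) : C_4 (6T10, order 36), PSL(2,5) (6T12, order 60), A_6 (6T15, order 360). By Dedekind's theorem, for a prime p not dividing disc(f) the degrees of the irreducible factors of f mod p form the cycle type of an element of G. Factoring f modulo the 19 such primes p <= 73 (skipping 5, 29, which divide the discriminant), each new pattern first appears at: mod 2: f = (x^2 + x + 1)(x^4 + x^3 + 1), pattern 4+2; mod 11: f = (x^3 + x^2 + 5x + 8)(x^3 + 4x^2 + 8x + 7), pattern 3+3; mod 19: f = (x + 5)(x + 8)(x^2 + 2x + 8)(x^2 + 17x + 6), pattern 2+2+1+1; mod 61: f = (x + 17)(x + 24)(x + 52)(x^3 + 23x^2 + 7x + 5), pattern 3+1+1+1. No other pattern occurs in this range, so the set of observed cycle types is {4+2, 3+3, 2+2+1+1, 3+1+1+1}. The candidates containing elements of all these cycle types are (C_3 x C_3) : C_4 (6T10) of order 36, A_6 (6T15) of order 360; the others are excluded. The observed types are precisely the cycle types that occur in (C_3 x C_3) : C_4 (6T10) (apart from the identity). Each of the other remaining candidates has further cycle types, and by the Chebotarev density theorem the matching factorization patterns would occur for a proportion of primes equal to their share of the group: A_6 (6T15) additionally contains elements of type 5+1 (144 of its 360 elements, about 40% of primes). None of the 19 primes tested shows any such pattern (for each of these groups the chance of that is below 10^-4), which rules them out. Hence G = (C_3 x C_3) : C_4 (6T10), of order 36.

(C_3 x C_3) : C_4 (order 36)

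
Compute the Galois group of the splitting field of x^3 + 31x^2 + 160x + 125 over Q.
C_3

The polynomial is an irreducible cubic over Q and its discriminant is 4060225 = 2015^2, a perfect square. For an irreducible cubic, a square discriminant forces the Galois group to be A_3, the cyclic group of order 3.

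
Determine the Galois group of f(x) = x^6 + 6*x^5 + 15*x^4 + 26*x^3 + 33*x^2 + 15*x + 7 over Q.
The polynomial f is an irreducible sextic over Q, so G = Gal(f/Q) is one of the 16 transitive subgroups 6T1, ..., 6T16 of S_6. The discriminant of f is -6604217307, which is not a perfect square, so G is not contained in A_6. The transitive groups of degree 6 not contained in A_6 are: C_6 (6T1, order 6), S_3 (6T2, order 6), D_6 (6T3, order 12), C_3 x S_3 (6T5, order 18), A_4 x C_2 (6T6, order 24), S_4 (6T8, order 24), S_3 x S_3 (6T9, order 36), S_4 x C_2 (6T11, order 48), (S_3 x S_3) : C_2 (6T13, order 72), PGL(2,5) (6T14, order 120), S_6 (6T16, order 720). By Dedekind's theorem, for a prime p not dividing disc(f) the degrees of the irreducible factors of f mod p form the cycle type of an element of G. Factoring f modulo the 28 such primes p <= 127 (skipping 3, 17, 43, which divide the discriminant), each new pattern first appears at: mod 2: f = (x^6 + x^4 + x^2 + x + 1), pattern 6; mod 7: f = (x)(x^2 + 5x + 5)(x^3 + x^2 + 5x + 3), pattern 3+2+1; mod 11: f = (x^2 + 2x + 5)(x^4 + 4x^3 + 2x^2 + 2x + 8), pattern 4+2; mod 13: f = (x + 2)(x + 5)(x^2 + 5x + 1)(x^2 + 7x + 2), pattern 2+2+1+1; mod 61: f = (x + 23)(x + 46)(x + 48)(x + 58)(x^2 + 14x + 12), pattern 2+1+1+1+1; mod 97: f = (x + 25)(x + 51)(x + 95)(x^3 + 29x^2 + 44x + 24), pattern 3+1+1+1; mod 113: f = (x^2 + 5x + 103)(x^2 + 6x + 105)(x^2 + 108x + 58), pattern 2+2+2; mod 127: f = (x^3 + 42x^2 + 11x + 37)(x^3 + 91x^2 + 119x + 86), pattern 3+3. No other pattern occurs in this range, so the set of observed cycle types is {6, 3+2+1, 4+2, 2+2+1+1, 2+1+1+1+1, 3+1+1+1, 2+2+2, 3+3}. The candidates containing elements of all these cycle types are (S_3 x S_3) : C_2 (6T13) of order 72, S_6 (6T16) of order 720; the others are excluded. The observed types are precisely the cycle types that occur in (S_3 x S_3) : C_2 (6T13) (apart from the identity). Each of the other remaining candidates has further cycle types, and by the Chebotarev density theorem the matching factorization patterns would occur for a proportion of primes equal to their share of the group: S_6 (6T16) additionally contains elements of type 5+1, 4+1+1 (234 of its 720 elements, about 32% of primes). None of the 28 primes tested shows any such pattern (for each of these groups the chance of that is below 10^-4), which rules them out. Hence G = (S_3 x S_3) : C_2 (6T13), of order 72.

(S_3 x S_3) : C_2 (also written G72)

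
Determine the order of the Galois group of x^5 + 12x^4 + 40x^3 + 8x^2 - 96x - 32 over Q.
5

The degree of the splitting field over Q equals the order of the Galois group, so first determine the group. The polynomial f is an irreducible quintic over Q, so G = Gal(f/Q) is a transitive subgroup of S_5: one of C_5 (5T1, order 5), D_5 (5T2, order 10), F_20 (5T3, order 20), A_5 (5T4, order 60) or S_5 (5T5, order 120). The discriminant of f is 15352201216 = 123904^2, a perfect square, so G is contained in A_5. The transitive groups of degree 5 contained in A_5 are: C_5 (5T1, order 5), D_5 (5T2, order 10), A_5 (5T4, order 60). By Dedekind's theorem, for a prime p not dividing disc(f) the degrees of the irreducible factors of f mod p form the cycle type of an element of G. Factoring f modulo the 14 such primes p <= 53 (skipping 2, 11, which divide the discriminant), each new pattern first appears at: mod 3: f = (x^5 + x^3 + 2x^2 + 1), pattern 5; mod 23: f = (x + 3)(x + 5)(x + 13)(x + 17)(x + 20), pattern 1+1+1+1+1. No other pattern occurs in this range, so the set of observed cycle types is {5, 1+1+1+1+1}. The candidates containing elements of all these cycle types are C_5 (5T1) of order 5, D_5 (5T2) of order 10, A_5 (5T4) of order 60; the others are excluded. The observed types are precisely the cycle types that occur in C_5 (5T1). Each of the other remaining candidates has further cycle types, and by the Chebotarev density theorem the matching factorization patterns would occur for a proportion of primes equal to their share of the group: D_5 (5T2) additionally contains elements of type 2+2+1 (5 of its 10 elements, about 50% of primes); A_5 (5T4) additionally contains elements of type 3+1+1, 2+2+1 (35 of its 60 elements, about 58% of primes). None of the 14 primes tested shows any such pattern (for each of these groups the chance of that is below 10^-4), which rules them out. Hence G = C_5 (5T1), of order 5. The Galois group C_5 (5T1) has order 5, so the splitting field has degree 5 over Q.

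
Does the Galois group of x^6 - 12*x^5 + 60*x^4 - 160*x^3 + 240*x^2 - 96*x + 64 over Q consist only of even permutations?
No

The polynomial is irreducible of degree 6 over Q. Its discriminant is -9727331052552192, which is not a perfect square. A Galois group lies in the alternating group exactly when the discriminant is a square in Q, so the Galois group ((S_3 x S_3) : C_2) is not contained in A_6.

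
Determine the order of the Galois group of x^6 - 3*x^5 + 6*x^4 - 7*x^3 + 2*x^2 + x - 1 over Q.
The degree of the splitting field over Q equals the order of the Galois group, so first determine the group. The polynomial f is an irreducible sextic over Q, so G = Gal(f/Q) is one of the 16 transitive subgroups 6T1, ..., 6T16 of S_6. The discriminant of f is 810448, which is not a perfect square, so G is not contained in A_6. The transitive groups of degree 6 not contained in A_6 are: C_6 (6T1, order 6), S_3 (6T2, order 6), D_6 (6T3, order 12), C_3 x S_3 (6T5, order 18), A_4 x C_2 (6T6, order 24), S_4 (6T8, order 24), S_3 x S_3 (6T9, order 36), S_4 x C_2 (6T11, order 48), (S_3 x S_3) : C_2 (6T13, order 72), PGL(2,5) (6T14, order 120), S_6 (6T16, order 720). By Dedekind's theorem, for a prime p not dividing disc(f) the degrees of the irreducible factors of f mod p form the cycle type of an element of G. Factoring f modulo the 22 such primes p <= 89 (skipping 2, 37, which divide the discriminant), each new pattern first appears at: mod 3: f = (x^3 + x^2 + x + 2)(x^3 + 2x^2 + 1), pattern 3+3; mod 5: f = (x^2 + 3)(x^2 + 3x + 4)(x^2 + 4x + 2), pattern 2+2+2; mod 17: f = (x + 1)(x + 15)(x^4 + 15x^3 + 6x^2 + 12x + 9), pattern 4+1+1; mod 67: f = (x + 4)(x + 62)(x^2 + 66x + 40)(x^2 + 66x + 50), pattern 2+2+1+1. No other pattern occurs in this range, so the set of observed cycle types is {3+3, 2+2+2, 4+1+1, 2+2+1+1}. The candidates containing elements of all these cycle types are S_4 (6T8) of order 24, S_4 x C_2 (6T11) of order 48, PGL(2,5) (6T14) of order 120, S_6 (6T16) of order 720; the others are excluded. The observed types are precisely the cycle types that occur in S_4 (6T8) (apart from the identity). Each of the other remaining candidates has further cycle types, and by the Chebotarev density theorem the matching factorization patterns would occur for a proportion of primes equal to their share of the group: S_4 x C_2 (6T11) additionally contains elements of type 6, 4+2, 2+1+1+1+1 (17 of its 48 elements, about 35% of primes); PGL(2,5) (6T14) additionally contains elements of type 6, 5+1 (44 of its 120 elements, about 37% of primes); S_6 (6T16) additionally contains elements of type 6, 5+1, 4+2, 3+2+1, 3+1+1+1, 2+1+1+1+1 (529 of its 720 elements, about 73% of primes). None of the 22 primes tested shows any such pattern (for each of these groups the chance of that is below 10^-4), which rules them out. Hence G = S_4 (6T8), of order 24. The Galois group S_4 (6T8) has order 24, so the splitting field has degree 24 over Q.

24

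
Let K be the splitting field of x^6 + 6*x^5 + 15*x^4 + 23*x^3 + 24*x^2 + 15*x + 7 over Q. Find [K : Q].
18

The degree of the splitting field over Q equals the order of the Galois group, so first determine the group. The polynomial f is an irreducible sextic over Q, so G = Gal(f/Q) is one of the 16 transitive subgroups 6T1, ..., 6T16 of S_6. The discriminant of f is -177147, which is not a perfect square, so G is not contained in A_6. The transitive groups of degree 6 not contained in A_6 are: C_6 (6T1, order 6), S_3 (6T2, order 6), D_6 (6T3, order 12), C_3 x S_3 (6T5, order 18), A_4 x C_2 (6T6, order 24), S_4 (6T8, order 24), S_3 x S_3 (6T9, order 36), S_4 x C_2 (6T11, order 48), (S_3 x S_3) : C_2 (6T13, order 72), PGL(2,5) (6T14, order 120), S_6 (6T16, order 720). By Dedekind's theorem, for a prime p not dividing disc(f) the degrees of the irreducible factors of f mod p form the cycle type of an element of G. Factoring f modulo the 33 such primes p <= 139 (skipping 3, which divides the discriminant), each new pattern first appears at: mod 2: f = (x^6 + x^4 + x^3 + x + 1), pattern 6; mod 7: f = (x)(x + 4)(x + 6)(x^3 + 3x^2 + 3x + 5), pattern 3+1+1+1; mod 17: f = (x^2 + x + 7)(x^2 + 7x + 13)(x^2 + 15x + 4), pattern 2+2+2; mod 19: f = (x^3 + 3x^2 + 3x + 10)(x^3 + 3x^2 + 3x + 14), pattern 3+3; mod 73: f = (x + 43)(x + 44)(x + 45)(x + 52)(x + 53)(x + 61), pattern 1+1+1+1+1+1. No other pattern occurs in this range, so the set of observed cycle types is {6, 3+1+1+1, 2+2+2, 3+3, 1+1+1+1+1+1}. The candidates containing elements of all these cycle types are C_3 x S_3 (6T5) of order 18, S_3 x S_3 (6T9) of order 36, (S_3 x S_3) : C_2 (6T13) of order 72, S_6 (6T16) of order 720; the others are excluded. The observed types are precisely the cycle types that occur in C_3 x S_3 (6T5). Each of the other remaining candidates has further cycle types, and by the Chebotarev density theorem the matching factorization patterns would occur for a proportion of primes equal to their share of the group: S_3 x S_3 (6T9) additionally contains elements of type 2+2+1+1 (9 of its 36 elements, about 25% of primes); (S_3 x S_3) : C_2 (6T13) additionally contains elements of type 4+2, 3+2+1, 2+2+1+1, 2+1+1+1+1 (45 of its 72 elements, about 62% of primes); S_6 (6T16) additionally contains elements of type 5+1, 4+2, 4+1+1, 3+2+1, 2+2+1+1, 2+1+1+1+1 (504 of its 720 elements, about 70% of primes). None of the 33 primes tested shows any such pattern (for each of these groups the chance of that is below 10^-4), which rules them out. Hence G = C_3 x S_3 (6T5), of order 18. The Galois group C_3 x S_3 (6T5) has order 18, so the splitting field has degree 18 over Q.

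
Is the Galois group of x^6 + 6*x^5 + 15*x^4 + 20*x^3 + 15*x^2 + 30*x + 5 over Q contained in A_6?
Yes

The polynomial is irreducible of degree 6 over Q. Its discriminant is 746496000000 = 864000^2, a perfect square. A Galois group lies in the alternating group exactly when the discriminant is a square in Q, so the Galois group (A_6) is contained in A_6.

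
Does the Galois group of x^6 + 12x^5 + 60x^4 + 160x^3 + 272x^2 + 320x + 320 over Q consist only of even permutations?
No

The polynomial is irreducible of degree 6 over Q. Its discriminant is -2693803488051200, which is not a perfect square. A Galois group lies in the alternating group exactly when the discriminant is a square in Q, so the Galois group (S_4 x C_2) is not contained in A_6.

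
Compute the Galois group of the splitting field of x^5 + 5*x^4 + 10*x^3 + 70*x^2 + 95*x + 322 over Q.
The polynomial f is an irreducible quintic over Q, so G = Gal(f/Q) is a transitive subgroup of S_5: one of C_5 (5T1, order 5), D_5 (5T2, order 10), F_20 (5T3, order 20), A_5 (5T4, order 60) or S_5 (5T5, order 120). The discriminant of f is 26703027253125, which is not a perfect square, so G is not contained in A_5. The transitive groups of degree 5 not contained in A_5 are: F_20 (5T3, order 20), S_5 (5T5, order 120). By Dedekind's theorem, for a prime p not dividing disc(f) the degrees of the irreducible factors of f mod p form the cycle type of an element of G. Factoring f modulo the 18 such primes p <= 71 (skipping 3, 5, which divide the discriminant), each new pattern first appears at: mod 2: f = (x)(x^4 + x^3 + 1), pattern 4+1; mod 11: f = (x^5 + 5x^4 + 10x^3 + 4x^2 + 7x + 3), pattern 5; mod 19: f = (x + 2)(x^2 + 11x + 2)(x^2 + 11x + 14), pattern 2+2+1; mod 41: f = (x + 8)(x + 10)(x + 14)(x + 16)(x + 39), pattern 1+1+1+1+1. No other pattern occurs in this range, so the set of observed cycle types is {4+1, 5, 2+2+1, 1+1+1+1+1}. The candidates containing elements of all these cycle types are F_20 (5T3) of order 20, S_5 (5T5) of order 120; the others are excluded. The observed types are precisely the cycle types that occur in F_20 (5T3). Each of the other remaining candidates has further cycle types, and by the Chebotarev density theorem the matching factorization patterns would occur for a proportion of primes equal to their share of the group: S_5 (5T5) additionally contains elements of type 3+2, 3+1+1, 2+1+1+1 (50 of its 120 elements, about 42% of primes). None of the 18 primes tested shows any such pattern (for each of these groups the chance of that is below 10^-4), which rules them out. Hence G = F_20 (5T3), of order 20.

5T3: F_20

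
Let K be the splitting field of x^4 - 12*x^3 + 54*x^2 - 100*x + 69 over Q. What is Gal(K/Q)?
The polynomial is an irreducible quartic over Q and its discriminant is 331776 = 576^2, a perfect square, so the Galois group is contained in A_4. The resolvent cubic y^3 - 54*y^2 + 924*y - 5032 is irreducible over Q. An irreducible resolvent with square discriminant gives A_4.

A_4, the alternating group on 4 letters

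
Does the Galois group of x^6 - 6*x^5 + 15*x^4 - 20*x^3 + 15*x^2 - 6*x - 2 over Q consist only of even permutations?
The polynomial is irreducible of degree 6 over Q. Its discriminant is 11337408, which is not a perfect square. A Galois group lies in the alternating group exactly when the discriminant is a square in Q, so the Galois group (D_6) is not contained in A_6.

No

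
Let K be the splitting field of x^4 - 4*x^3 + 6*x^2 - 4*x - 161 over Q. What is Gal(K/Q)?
The polynomial is an irreducible quartic over Q and its discriminant is -1088391168, which is not a perfect square, so the Galois group is not contained in A_4. The resolvent cubic y^3 - 6*y^2 + 660*y - 1304 has exactly one rational root, so the Galois group is C_4 or D_4. The quartic remains irreducible over Q(sqrt(disc)), so the group is D_4.

D_4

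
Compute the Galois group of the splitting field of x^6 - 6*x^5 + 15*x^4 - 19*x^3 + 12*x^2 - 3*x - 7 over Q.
S_3 x S_3 (also written G36-)

The polynomial f is an irreducible sextic over Q, so G = Gal(f/Q) is one of the 16 transitive subgroups 6T1, ..., 6T16 of S_6. The discriminant of f is 871199469, which is not a perfect square, so G is not contained in A_6. The transitive groups of degree 6 not contained in A_6 are: C_6 (6T1, order 6), S_3 (6T2, order 6), D_6 (6T3, order 12), C_3 x S_3 (6T5, order 18), A_4 x C_2 (6T6, order 24), S_4 (6T8, order 24), S_3 x S_3 (6T9, order 36), S_4 x C_2 (6T11, order 48), (S_3 x S_3) : C_2 (6T13, order 72), PGL(2,5) (6T14, order 120), S_6 (6T16, order 720). By Dedekind's theorem, for a prime p not dividing disc(f) the degrees of the irreducible factors of f mod p form the cycle type of an element of G. Factoring f modulo the 16 such primes p <= 67 (skipping 3, 7, 29, which divide the discriminant), each new pattern first appears at: mod 2: f = (x^6 + x^4 + x^3 + x + 1), pattern 6; mod 5: f = (x + 2)(x + 3)(x^2 + 3)(x^2 + 4x + 1), pattern 2+2+1+1; mod 13: f = (x + 6)(x + 7)(x + 10)(x^3 + 10x^2 + 3x + 8), pattern 3+1+1+1; mod 19: f = (x^2 + 2x + 7)(x^2 + 4x + 8)(x^2 + 7x + 7), pattern 2+2+2; mod 67: f = (x^3 + 64x^2 + 3x + 18)(x^3 + 64x^2 + 3x + 48), pattern 3+3. No other pattern occurs in this range, so the set of observed cycle types is {6, 2+2+1+1, 3+1+1+1, 2+2+2, 3+3}. The candidates containing elements of all these cycle types are S_3 x S_3 (6T9) of order 36, (S_3 x S_3) : C_2 (6T13) of order 72, S_6 (6T16) of order 720; the others are excluded. The observed types are precisely the cycle types that occur in S_3 x S_3 (6T9) (apart from the identity). Each of the other remaining candidates has further cycle types, and by the Chebotarev density theorem the matching factorization patterns would occur for a proportion of primes equal to their share of the group: (S_3 x S_3) : C_2 (6T13) additionally contains elements of type 4+2, 3+2+1, 2+1+1+1+1 (36 of its 72 elements, about 50% of primes); S_6 (6T16) additionally contains elements of type 5+1, 4+2, 4+1+1, 3+2+1, 2+1+1+1+1 (459 of its 720 elements, about 64% of primes). None of the 16 primes tested shows any such pattern (for each of these groups the chance of that is below 10^-4), which rules them out. Hence G = S_3 x S_3 (6T9), of order 36.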